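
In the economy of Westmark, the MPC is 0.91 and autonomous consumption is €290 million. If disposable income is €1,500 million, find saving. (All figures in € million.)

C = 290 + 0.91(1500) = 290 + 1365 = 1655
S = Y − C = 1500 − 1655 = -155

S = -155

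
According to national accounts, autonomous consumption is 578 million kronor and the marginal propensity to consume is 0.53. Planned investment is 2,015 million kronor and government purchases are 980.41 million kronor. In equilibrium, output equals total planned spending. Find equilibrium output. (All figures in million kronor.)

Y = 7603

Y = C + I + G = 578 + 0.53Y + 2015 + 980.41
Y − 0.53Y = 3573.41
0.47Y = 3573.41, so Y = 3573.41/0.47 = 7603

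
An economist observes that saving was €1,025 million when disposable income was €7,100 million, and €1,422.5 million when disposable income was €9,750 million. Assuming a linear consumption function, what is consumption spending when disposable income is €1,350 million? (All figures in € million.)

C = 1187.5

MPS = ΔS/ΔY = (1422.5 − 1025)/(9750 − 7100) = 397.5/2650 = 0.15
MPC = 1 − MPS = 0.85
Autonomous saving = 1025 − 0.15(7100) = -40, so a = 40
C = 40 + 0.85(1350) = 40 + 1147.5 = 1187.5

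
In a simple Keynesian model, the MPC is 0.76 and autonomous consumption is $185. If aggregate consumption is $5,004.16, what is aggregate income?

Y = 6341

185 + 0.76Y = 5004.16
0.76Y = 4819.16, so Y = 4819.16/0.76 = 6341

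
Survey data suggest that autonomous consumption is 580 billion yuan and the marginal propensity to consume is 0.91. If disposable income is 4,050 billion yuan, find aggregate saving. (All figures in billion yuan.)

C = 580 + 0.91(4050) = 580 + 3685.5 = 4265.5
S = Y − C = 4050 − 4265.5 = -215.5

S = -215.5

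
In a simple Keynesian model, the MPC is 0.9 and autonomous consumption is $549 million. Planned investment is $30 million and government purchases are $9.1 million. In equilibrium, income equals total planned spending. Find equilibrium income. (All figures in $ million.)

Y = 5881

Y = C + I + G = 549 + 0.9Y + 30 + 9.1
Y − 0.9Y = 588.1
0.1Y = 588.1, so Y = 588.1/0.1 = 5881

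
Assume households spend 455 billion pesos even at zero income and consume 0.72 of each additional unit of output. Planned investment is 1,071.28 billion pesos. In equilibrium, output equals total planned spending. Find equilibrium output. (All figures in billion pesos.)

Y = 5451

Y = C + I = 455 + 0.72Y + 1071.28
Y − 0.72Y = 1526.28
0.28Y = 1526.28, so Y = 1526.28/0.28 = 5451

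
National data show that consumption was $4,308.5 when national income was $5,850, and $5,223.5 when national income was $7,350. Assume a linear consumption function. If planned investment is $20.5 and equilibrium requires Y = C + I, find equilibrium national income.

MPC = (5223.5 − 4308.5)/(7350 − 5850) = 915/1500 = 0.61
a = 4308.5 − 0.61(5850) = 740
Equilibrium: Y = 740 + 0.61Y + 20.5
0.39Y = 760.5, so Y = 760.5/0.39 = 1950

Y = 1950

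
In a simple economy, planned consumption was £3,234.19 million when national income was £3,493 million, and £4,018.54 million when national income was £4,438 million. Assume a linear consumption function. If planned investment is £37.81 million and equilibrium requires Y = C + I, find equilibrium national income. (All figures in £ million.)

Y = 2193

MPC = (4018.54 − 3234.19)/(4438 − 3493) = 784.35/945 = 0.83
a = 3234.19 − 0.83(3493) = 335
Equilibrium: Y = 335 + 0.83Y + 37.81
0.17Y = 372.81, so Y = 372.81/0.17 = 2193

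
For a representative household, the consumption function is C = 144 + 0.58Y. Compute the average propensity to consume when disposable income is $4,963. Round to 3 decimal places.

APC = 0.609

C = 144 + 0.58(4963) = 3022.54
APC = C/Y = 3022.54/4963 = 0.609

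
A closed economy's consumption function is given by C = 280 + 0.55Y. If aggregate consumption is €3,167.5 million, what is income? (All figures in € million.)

280 + 0.55Y = 3167.5
0.55Y = 2887.5, so Y = 2887.5/0.55 = 5250

Y = 5250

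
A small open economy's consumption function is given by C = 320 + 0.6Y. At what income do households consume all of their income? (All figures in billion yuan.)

Y = 800

At break-even, C = Y: 320 + 0.6Y = Y
0.4Y = 320, so Y = 320/0.4 = 800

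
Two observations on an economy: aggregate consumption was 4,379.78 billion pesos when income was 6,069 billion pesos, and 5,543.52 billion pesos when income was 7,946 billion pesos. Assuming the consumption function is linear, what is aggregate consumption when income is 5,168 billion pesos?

C = 3821.16

MPC = (5543.52 − 4379.78)/(7946 − 6069) = 1163.74/1877 = 0.62
a = 4379.78 − 0.62(6069) = 4379.78 − 3762.78 = 617
C = 617 + 0.62(5168) = 617 + 3204.16 = 3821.16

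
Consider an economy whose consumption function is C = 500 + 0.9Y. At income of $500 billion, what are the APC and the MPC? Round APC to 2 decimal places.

APC = 1.90; MPC = 0.9

MPC = 0.9 (the slope of the consumption function)
C = 500 + 0.9(500) = 950, so APC = 950/500 = 1.90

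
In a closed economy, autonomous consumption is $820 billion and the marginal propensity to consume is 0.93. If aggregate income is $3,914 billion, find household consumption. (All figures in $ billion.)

C = 4460.02

C = 820 + 0.93(3914) = 820 + 3640.02 = 4460.02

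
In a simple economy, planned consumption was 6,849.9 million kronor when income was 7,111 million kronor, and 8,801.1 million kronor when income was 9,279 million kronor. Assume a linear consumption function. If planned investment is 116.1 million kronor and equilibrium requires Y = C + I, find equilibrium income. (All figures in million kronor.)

MPC = (8801.1 − 6849.9)/(9279 − 7111) = 1951.2/2168 = 0.9
a = 6849.9 − 0.9(7111) = 450
Equilibrium: Y = 450 + 0.9Y + 116.1
0.1Y = 566.1, so Y = 566.1/0.1 = 5661

Y = 5661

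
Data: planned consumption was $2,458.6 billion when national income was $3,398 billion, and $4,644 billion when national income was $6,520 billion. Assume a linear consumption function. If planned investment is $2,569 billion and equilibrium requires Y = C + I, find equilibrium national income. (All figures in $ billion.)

Y = 8830

MPC = (4644 − 2458.6)/(6520 − 3398) = 2185.4/3122 = 0.7
a = 2458.6 − 0.7(3398) = 80
Equilibrium: Y = 80 + 0.7Y + 2569
0.3Y = 2649, so Y = 2649/0.3 = 8830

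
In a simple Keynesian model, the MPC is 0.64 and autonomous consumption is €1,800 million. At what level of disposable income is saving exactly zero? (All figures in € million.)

At break-even, C = Y: 1800 + 0.64Y = Y
0.36Y = 1800, so Y = 1800/0.36 = 5000

Y = 5000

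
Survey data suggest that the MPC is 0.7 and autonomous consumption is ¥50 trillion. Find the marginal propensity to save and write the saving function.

MPS = 0.3; S = -50 + 0.3Y

MPS = 1 − MPC = 1 − 0.7 = 0.3
S = Y − C = -50 + 0.3Y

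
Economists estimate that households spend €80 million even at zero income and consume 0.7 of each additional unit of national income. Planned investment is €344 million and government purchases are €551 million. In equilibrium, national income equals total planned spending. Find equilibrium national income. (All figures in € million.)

Y = 3250

Y = C + I + G = 80 + 0.7Y + 344 + 551
Y − 0.7Y = 975
0.3Y = 975, so Y = 975/0.3 = 3250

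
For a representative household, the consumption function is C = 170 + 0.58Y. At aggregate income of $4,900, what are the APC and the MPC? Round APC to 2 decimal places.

APC = 0.61; MPC = 0.58

MPC = 0.58 (the slope of the consumption function)
C = 170 + 0.58(4900) = 3012, so APC = 3012/4900 = 0.61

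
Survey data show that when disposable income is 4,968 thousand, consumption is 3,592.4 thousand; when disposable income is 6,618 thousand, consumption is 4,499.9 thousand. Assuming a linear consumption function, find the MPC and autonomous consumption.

MPC = ΔC/ΔY = (4499.9 − 3592.4)/(6618 − 4968) = 907.5/1650 = 0.55
a = C − MPC·Y = 3592.4 − 0.55(4968) = 3592.4 − 2732.4 = 860

MPC = 0.55; a = 860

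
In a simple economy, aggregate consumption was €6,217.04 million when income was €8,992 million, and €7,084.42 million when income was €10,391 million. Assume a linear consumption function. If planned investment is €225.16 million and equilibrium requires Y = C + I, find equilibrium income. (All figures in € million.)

MPC = (7084.42 − 6217.04)/(10391 − 8992) = 867.38/1399 = 0.62
a = 6217.04 − 0.62(8992) = 642
Equilibrium: Y = 642 + 0.62Y + 225.16
0.38Y = 867.16, so Y = 867.16/0.38 = 2282

Y = 2282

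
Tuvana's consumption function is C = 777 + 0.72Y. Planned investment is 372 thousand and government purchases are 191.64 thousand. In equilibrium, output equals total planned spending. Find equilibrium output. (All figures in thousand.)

Y = C + I + G = 777 + 0.72Y + 372 + 191.64
Y − 0.72Y = 1340.64
0.28Y = 1340.64, so Y = 1340.64/0.28 = 4788

Y = 4788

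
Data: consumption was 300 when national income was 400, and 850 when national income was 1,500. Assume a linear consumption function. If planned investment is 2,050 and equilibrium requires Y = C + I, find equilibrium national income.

MPC = (850 − 300)/(1500 − 400) = 550/1100 = 0.5
a = 300 − 0.5(400) = 100
Equilibrium: Y = 100 + 0.5Y + 2050
0.5Y = 2150, so Y = 2150/0.5 = 4300

Y = 4300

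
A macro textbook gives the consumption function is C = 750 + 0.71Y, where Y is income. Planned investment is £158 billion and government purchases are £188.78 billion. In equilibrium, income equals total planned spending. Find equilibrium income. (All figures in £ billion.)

Y = 3782

Y = C + I + G = 750 + 0.71Y + 158 + 188.78
Y − 0.71Y = 1096.78
0.29Y = 1096.78, so Y = 1096.78/0.29 = 3782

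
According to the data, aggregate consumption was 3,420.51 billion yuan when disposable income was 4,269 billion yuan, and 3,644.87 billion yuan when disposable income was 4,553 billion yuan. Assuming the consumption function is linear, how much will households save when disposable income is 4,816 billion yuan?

S = 963.36

MPC = (3644.87 − 3420.51)/(4553 − 4269) = 224.36/284 = 0.79
a = 3420.51 − 0.79(4269) = 3420.51 − 3372.51 = 48
C = 48 + 0.79(4816) = 3852.64
S = 4816 − 3852.64 = 963.36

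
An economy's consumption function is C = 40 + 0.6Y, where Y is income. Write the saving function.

S = -40 + 0.4Y

S = Y − C = Y − (40 + 0.6Y) = -40 + (1 − 0.6)Y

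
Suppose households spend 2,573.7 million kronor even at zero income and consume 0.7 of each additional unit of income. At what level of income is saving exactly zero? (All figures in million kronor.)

Y = 8579

At break-even, C = Y: 2573.7 + 0.7Y = Y
0.3Y = 2573.7, so Y = 2573.7/0.3 = 8579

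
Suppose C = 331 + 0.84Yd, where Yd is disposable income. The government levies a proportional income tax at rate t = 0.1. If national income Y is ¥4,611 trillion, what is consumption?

C = 3816.916

Yd = (1 − 0.1)(4611) = 0.9(4611) = 4149.9
C = 331 + 0.84(4149.9) = 331 + 3485.916 = 3816.916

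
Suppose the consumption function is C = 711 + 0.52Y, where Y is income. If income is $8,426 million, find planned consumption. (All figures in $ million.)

C = 5092.52

C = 711 + 0.52(8426) = 711 + 4381.52 = 5092.52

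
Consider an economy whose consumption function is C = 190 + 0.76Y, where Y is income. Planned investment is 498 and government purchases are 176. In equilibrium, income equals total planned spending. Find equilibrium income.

Y = 3600

Y = C + I + G = 190 + 0.76Y + 498 + 176
Y − 0.76Y = 864
0.24Y = 864, so Y = 864/0.24 = 3600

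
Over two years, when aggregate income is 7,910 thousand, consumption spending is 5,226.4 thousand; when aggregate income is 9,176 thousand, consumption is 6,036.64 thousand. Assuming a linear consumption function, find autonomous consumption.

a = 164

MPC = ΔC/ΔY = (6036.64 − 5226.4)/(9176 − 7910) = 810.24/1266 = 0.64
a = C − MPC·Y = 5226.4 − 0.64(7910) = 5226.4 − 5062.4 = 164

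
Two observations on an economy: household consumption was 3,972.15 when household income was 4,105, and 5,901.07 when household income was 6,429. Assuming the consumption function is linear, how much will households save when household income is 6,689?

S = 572.13

MPC = (5901.07 − 3972.15)/(6429 − 4105) = 1928.92/2324 = 0.83
a = 3972.15 − 0.83(4105) = 3972.15 − 3407.15 = 565
C = 565 + 0.83(6689) = 6116.87
S = 6689 − 6116.87 = 572.13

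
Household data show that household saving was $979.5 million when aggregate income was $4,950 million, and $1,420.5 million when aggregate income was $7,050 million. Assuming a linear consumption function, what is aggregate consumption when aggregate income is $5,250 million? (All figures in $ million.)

MPS = ΔS/ΔY = (1420.5 − 979.5)/(7050 − 4950) = 441/2100 = 0.21
MPC = 1 − MPS = 0.79
Autonomous saving = 979.5 − 0.21(4950) = -60, so a = 60
C = 60 + 0.79(5250) = 60 + 4147.5 = 4207.5

C = 4207.5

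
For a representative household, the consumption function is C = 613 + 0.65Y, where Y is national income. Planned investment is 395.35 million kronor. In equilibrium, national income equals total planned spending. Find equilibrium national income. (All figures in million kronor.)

Y = C + I = 613 + 0.65Y + 395.35
Y − 0.65Y = 1008.35
0.35Y = 1008.35, so Y = 1008.35/0.35 = 2881

Y = 2881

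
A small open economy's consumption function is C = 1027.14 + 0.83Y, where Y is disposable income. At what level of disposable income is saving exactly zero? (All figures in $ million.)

Y = 6042

At break-even, C = Y: 1027.14 + 0.83Y = Y
0.17Y = 1027.14, so Y = 1027.14/0.17 = 6042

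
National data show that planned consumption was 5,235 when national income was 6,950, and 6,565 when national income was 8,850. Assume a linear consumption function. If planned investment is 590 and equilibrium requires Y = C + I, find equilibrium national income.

Y = 3200

MPC = (6565 − 5235)/(8850 − 6950) = 1330/1900 = 0.7
a = 5235 − 0.7(6950) = 370
Equilibrium: Y = 370 + 0.7Y + 590
0.3Y = 960, so Y = 960/0.3 = 3200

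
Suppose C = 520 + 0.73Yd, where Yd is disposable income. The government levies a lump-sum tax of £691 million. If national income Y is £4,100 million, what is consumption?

C = 3008.57

Yd = Y − T = 4100 − 691 = 3409
C = 520 + 0.73(3409) = 520 + 2488.57 = 3008.57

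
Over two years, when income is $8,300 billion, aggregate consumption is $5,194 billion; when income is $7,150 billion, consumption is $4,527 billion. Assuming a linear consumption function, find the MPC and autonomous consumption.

MPC = ΔC/ΔY = (5194 − 4527)/(8300 − 7150) = 667/1150 = 0.58
a = C − MPC·Y = 4527 − 0.58(7150) = 4527 − 4147 = 380

MPC = 0.58; a = 380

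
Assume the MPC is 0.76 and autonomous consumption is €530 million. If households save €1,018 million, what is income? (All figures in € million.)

S = Y − C = -530 + 0.24Y
-530 + 0.24Y = 1018, so 0.24Y = 1548 and Y = 6450

Y = 6450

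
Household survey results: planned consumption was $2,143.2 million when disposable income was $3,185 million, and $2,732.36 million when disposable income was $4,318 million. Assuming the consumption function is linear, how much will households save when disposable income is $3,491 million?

S = 1188.68

MPC = (2732.36 − 2143.2)/(4318 − 3185) = 589.16/1133 = 0.52
a = 2143.2 − 0.52(3185) = 2143.2 − 1656.2 = 487
C = 487 + 0.52(3491) = 2302.32
S = 3491 − 2302.32 = 1188.68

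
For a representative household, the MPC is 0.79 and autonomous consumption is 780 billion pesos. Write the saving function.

S = -780 + 0.21Y

S = Y − C = Y − (780 + 0.79Y) = -780 + (1 − 0.79)Y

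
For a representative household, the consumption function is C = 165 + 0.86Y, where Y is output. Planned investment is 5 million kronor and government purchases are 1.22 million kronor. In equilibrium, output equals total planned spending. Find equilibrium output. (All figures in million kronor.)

Y = 1223

Y = C + I + G = 165 + 0.86Y + 5 + 1.22
Y − 0.86Y = 171.22
0.14Y = 171.22, so Y = 171.22/0.14 = 1223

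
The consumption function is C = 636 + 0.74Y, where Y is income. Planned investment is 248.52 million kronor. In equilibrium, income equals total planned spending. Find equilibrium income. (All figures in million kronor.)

Y = 3402

Y = C + I = 636 + 0.74Y + 248.52
Y − 0.74Y = 884.52
0.26Y = 884.52, so Y = 884.52/0.26 = 3402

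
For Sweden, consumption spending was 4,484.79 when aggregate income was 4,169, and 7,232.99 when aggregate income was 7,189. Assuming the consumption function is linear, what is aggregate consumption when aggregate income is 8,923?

C = 8810.93

MPC = (7232.99 − 4484.79)/(7189 − 4169) = 2748.2/3020 = 0.91
a = 4484.79 − 0.91(4169) = 4484.79 − 3793.79 = 691
C = 691 + 0.91(8923) = 691 + 8119.93 = 8810.93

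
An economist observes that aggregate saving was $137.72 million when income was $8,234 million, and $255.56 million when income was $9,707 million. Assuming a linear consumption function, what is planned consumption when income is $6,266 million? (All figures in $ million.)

C = 6285.72

MPS = ΔS/ΔY = (255.56 − 137.72)/(9707 − 8234) = 117.84/1473 = 0.08
MPC = 1 − MPS = 0.92
Autonomous saving = 137.72 − 0.08(8234) = -521, so a = 521
C = 521 + 0.92(6266) = 521 + 5764.72 = 6285.72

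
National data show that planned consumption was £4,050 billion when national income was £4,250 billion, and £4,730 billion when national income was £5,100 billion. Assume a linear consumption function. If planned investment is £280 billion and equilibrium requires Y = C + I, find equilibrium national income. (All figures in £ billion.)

MPC = (4730 − 4050)/(5100 − 4250) = 680/850 = 0.8
a = 4050 − 0.8(4250) = 650
Equilibrium: Y = 650 + 0.8Y + 280
0.2Y = 930, so Y = 930/0.2 = 4650

Y = 4650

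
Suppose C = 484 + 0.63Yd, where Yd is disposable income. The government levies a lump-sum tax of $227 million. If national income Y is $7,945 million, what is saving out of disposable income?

S = 2371.66

Yd = Y − T = 7945 − 227 = 7718
C = 484 + 0.63(7718) = 484 + 4862.34 = 5346.34
S = Yd − C = 7718 − 5346.34 = 2371.66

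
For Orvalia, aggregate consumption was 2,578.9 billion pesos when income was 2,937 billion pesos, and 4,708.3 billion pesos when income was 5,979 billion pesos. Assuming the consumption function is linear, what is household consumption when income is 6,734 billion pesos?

C = 5236.8

MPC = (4708.3 − 2578.9)/(5979 − 2937) = 2129.4/3042 = 0.7
a = 2578.9 − 0.7(2937) = 2578.9 − 2055.9 = 523
C = 523 + 0.7(6734) = 523 + 4713.8 = 5236.8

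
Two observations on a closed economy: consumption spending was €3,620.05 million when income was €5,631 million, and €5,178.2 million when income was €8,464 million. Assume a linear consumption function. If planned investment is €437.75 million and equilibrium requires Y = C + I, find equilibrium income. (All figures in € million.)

MPC = (5178.2 − 3620.05)/(8464 − 5631) = 1558.15/2833 = 0.55
a = 3620.05 − 0.55(5631) = 523
Equilibrium: Y = 523 + 0.55Y + 437.75
0.45Y = 960.75, so Y = 960.75/0.45 = 2135

Y = 2135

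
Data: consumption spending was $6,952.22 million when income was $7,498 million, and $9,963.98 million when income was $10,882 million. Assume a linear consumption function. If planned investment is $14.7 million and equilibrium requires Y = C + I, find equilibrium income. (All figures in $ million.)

MPC = (9963.98 − 6952.22)/(10882 − 7498) = 3011.76/3384 = 0.89
a = 6952.22 − 0.89(7498) = 279
Equilibrium: Y = 279 + 0.89Y + 14.7
0.11Y = 293.7, so Y = 293.7/0.11 = 2670

Y = 2670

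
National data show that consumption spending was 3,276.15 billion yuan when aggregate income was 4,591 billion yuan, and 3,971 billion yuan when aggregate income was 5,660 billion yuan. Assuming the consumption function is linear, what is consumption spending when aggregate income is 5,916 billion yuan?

MPC = (3971 − 3276.15)/(5660 − 4591) = 694.85/1069 = 0.65
a = 3276.15 − 0.65(4591) = 3276.15 − 2984.15 = 292
C = 292 + 0.65(5916) = 292 + 3845.4 = 4137.4

C = 4137.4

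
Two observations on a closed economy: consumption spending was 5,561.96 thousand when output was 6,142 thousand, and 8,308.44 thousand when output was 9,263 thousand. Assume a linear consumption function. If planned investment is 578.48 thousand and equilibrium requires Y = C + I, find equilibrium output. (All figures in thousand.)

Y = 6129

MPC = (8308.44 − 5561.96)/(9263 − 6142) = 2746.48/3121 = 0.88
a = 5561.96 − 0.88(6142) = 157
Equilibrium: Y = 157 + 0.88Y + 578.48
0.12Y = 735.48, so Y = 735.48/0.12 = 6129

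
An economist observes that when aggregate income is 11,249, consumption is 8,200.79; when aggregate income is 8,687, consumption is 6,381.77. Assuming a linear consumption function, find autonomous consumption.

a = 214

MPC = ΔC/ΔY = (8200.79 − 6381.77)/(11249 − 8687) = 1819.02/2562 = 0.71
a = C − MPC·Y = 6381.77 − 0.71(8687) = 6381.77 − 6167.77 = 214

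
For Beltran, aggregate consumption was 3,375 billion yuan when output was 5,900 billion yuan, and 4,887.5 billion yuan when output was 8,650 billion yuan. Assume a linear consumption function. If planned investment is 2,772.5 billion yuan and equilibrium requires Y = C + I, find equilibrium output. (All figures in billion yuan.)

Y = 6450

MPC = (4887.5 − 3375)/(8650 − 5900) = 1512.5/2750 = 0.55
a = 3375 − 0.55(5900) = 130
Equilibrium: Y = 130 + 0.55Y + 2772.5
0.45Y = 2902.5, so Y = 2902.5/0.45 = 6450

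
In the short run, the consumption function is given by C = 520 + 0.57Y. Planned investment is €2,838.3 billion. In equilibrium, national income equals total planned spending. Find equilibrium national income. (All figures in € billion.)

Y = 7810

Y = C + I = 520 + 0.57Y + 2838.3
Y − 0.57Y = 3358.3
0.43Y = 3358.3, so Y = 3358.3/0.43 = 7810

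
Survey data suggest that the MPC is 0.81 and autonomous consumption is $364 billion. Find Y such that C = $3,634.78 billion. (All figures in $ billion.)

364 + 0.81Y = 3634.78
0.81Y = 3270.78, so Y = 3270.78/0.81 = 4038

Y = 4038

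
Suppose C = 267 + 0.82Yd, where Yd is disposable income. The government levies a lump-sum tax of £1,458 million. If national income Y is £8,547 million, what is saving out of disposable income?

Yd = Y − T = 8547 − 1458 = 7089
C = 267 + 0.82(7089) = 267 + 5812.98 = 6079.98
S = Yd − C = 7089 − 6079.98 = 1009.02

S = 1009.02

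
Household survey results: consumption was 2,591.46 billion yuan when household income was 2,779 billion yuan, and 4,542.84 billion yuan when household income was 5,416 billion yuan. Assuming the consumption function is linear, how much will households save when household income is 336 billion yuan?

MPC = (4542.84 − 2591.46)/(5416 − 2779) = 1951.38/2637 = 0.74
a = 2591.46 − 0.74(2779) = 2591.46 − 2056.46 = 535
C = 535 + 0.74(336) = 783.64
S = 336 − 783.64 = -447.64

S = -447.64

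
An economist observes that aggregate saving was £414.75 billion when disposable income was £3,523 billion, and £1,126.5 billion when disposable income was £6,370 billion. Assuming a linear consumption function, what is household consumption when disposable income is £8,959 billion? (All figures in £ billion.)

C = 7185.25

MPS = ΔS/ΔY = (1126.5 − 414.75)/(6370 − 3523) = 711.75/2847 = 0.25
MPC = 1 − MPS = 0.75
Autonomous saving = 414.75 − 0.25(3523) = -466, so a = 466
C = 466 + 0.75(8959) = 466 + 6719.25 = 7185.25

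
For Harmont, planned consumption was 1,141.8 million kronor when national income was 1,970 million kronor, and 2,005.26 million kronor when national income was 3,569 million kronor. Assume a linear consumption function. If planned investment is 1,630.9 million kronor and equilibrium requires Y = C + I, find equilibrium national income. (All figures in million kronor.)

Y = 3715

MPC = (2005.26 − 1141.8)/(3569 − 1970) = 863.46/1599 = 0.54
a = 1141.8 − 0.54(1970) = 78
Equilibrium: Y = 78 + 0.54Y + 1630.9
0.46Y = 1708.9, so Y = 1708.9/0.46 = 3715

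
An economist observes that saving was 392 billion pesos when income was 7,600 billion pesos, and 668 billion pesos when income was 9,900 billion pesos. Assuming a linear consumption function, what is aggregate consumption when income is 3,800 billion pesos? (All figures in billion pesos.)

C = 3864

MPS = ΔS/ΔY = (668 − 392)/(9900 − 7600) = 276/2300 = 0.12
MPC = 1 − MPS = 0.88
Autonomous saving = 392 − 0.12(7600) = -520, so a = 520
C = 520 + 0.88(3800) = 520 + 3344 = 3864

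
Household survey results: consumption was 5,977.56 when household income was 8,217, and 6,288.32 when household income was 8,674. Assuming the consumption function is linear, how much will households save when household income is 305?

S = -292.4

MPC = (6288.32 − 5977.56)/(8674 − 8217) = 310.76/457 = 0.68
a = 5977.56 − 0.68(8217) = 5977.56 − 5587.56 = 390
C = 390 + 0.68(305) = 597.4
S = 305 − 597.4 = -292.4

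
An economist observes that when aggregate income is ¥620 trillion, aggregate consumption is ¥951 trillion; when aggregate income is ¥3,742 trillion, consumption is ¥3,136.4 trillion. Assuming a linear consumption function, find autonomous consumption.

a = 517

MPC = ΔC/ΔY = (3136.4 − 951)/(3742 − 620) = 2185.4/3122 = 0.7
a = C − MPC·Y = 951 − 0.7(620) = 951 − 434 = 517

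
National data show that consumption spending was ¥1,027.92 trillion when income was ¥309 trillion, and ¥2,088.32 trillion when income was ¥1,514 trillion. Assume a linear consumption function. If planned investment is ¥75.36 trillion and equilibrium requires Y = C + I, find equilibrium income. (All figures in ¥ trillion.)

MPC = (2088.32 − 1027.92)/(1514 − 309) = 1060.4/1205 = 0.88
a = 1027.92 − 0.88(309) = 756
Equilibrium: Y = 756 + 0.88Y + 75.36
0.12Y = 831.36, so Y = 831.36/0.12 = 6928

Y = 6928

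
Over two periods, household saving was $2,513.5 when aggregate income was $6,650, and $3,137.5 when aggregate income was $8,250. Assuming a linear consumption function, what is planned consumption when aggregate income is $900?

MPS = ΔS/ΔY = (3137.5 − 2513.5)/(8250 − 6650) = 624/1600 = 0.39
MPC = 1 − MPS = 0.61
Autonomous saving = 2513.5 − 0.39(6650) = -80, so a = 80
C = 80 + 0.61(900) = 80 + 549 = 629

C = 629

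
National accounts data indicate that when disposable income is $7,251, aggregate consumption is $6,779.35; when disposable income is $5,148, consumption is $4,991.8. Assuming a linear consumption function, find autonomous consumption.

a = 616

MPC = ΔC/ΔY = (6779.35 − 4991.8)/(7251 − 5148) = 1787.55/2103 = 0.85
a = C − MPC·Y = 4991.8 − 0.85(5148) = 4991.8 − 4375.8 = 616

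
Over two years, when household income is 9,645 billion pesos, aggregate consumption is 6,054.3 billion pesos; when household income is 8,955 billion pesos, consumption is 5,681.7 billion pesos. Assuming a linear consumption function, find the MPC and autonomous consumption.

MPC = ΔC/ΔY = (6054.3 − 5681.7)/(9645 − 8955) = 372.6/690 = 0.54
a = C − MPC·Y = 5681.7 − 0.54(8955) = 5681.7 − 4835.7 = 846

MPC = 0.54; a = 846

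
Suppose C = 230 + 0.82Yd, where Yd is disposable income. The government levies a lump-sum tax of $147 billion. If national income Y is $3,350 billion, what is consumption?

Yd = Y − T = 3350 − 147 = 3203
C = 230 + 0.82(3203) = 230 + 2626.46 = 2856.46

C = 2856.46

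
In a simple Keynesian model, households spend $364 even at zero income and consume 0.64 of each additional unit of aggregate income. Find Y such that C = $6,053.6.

Y = 8890

364 + 0.64Y = 6053.6
0.64Y = 5689.6, so Y = 5689.6/0.64 = 8890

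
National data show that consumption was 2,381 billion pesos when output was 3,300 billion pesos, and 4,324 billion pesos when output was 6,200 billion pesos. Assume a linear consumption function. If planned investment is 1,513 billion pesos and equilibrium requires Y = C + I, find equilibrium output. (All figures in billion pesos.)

MPC = (4324 − 2381)/(6200 − 3300) = 1943/2900 = 0.67
a = 2381 − 0.67(3300) = 170
Equilibrium: Y = 170 + 0.67Y + 1513
0.33Y = 1683, so Y = 1683/0.33 = 5100

Y = 5100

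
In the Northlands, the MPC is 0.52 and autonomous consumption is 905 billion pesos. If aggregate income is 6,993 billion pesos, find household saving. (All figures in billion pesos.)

C = 905 + 0.52(6993) = 905 + 3636.36 = 4541.36
S = Y − C = 6993 − 4541.36 = 2451.64

S = 2451.64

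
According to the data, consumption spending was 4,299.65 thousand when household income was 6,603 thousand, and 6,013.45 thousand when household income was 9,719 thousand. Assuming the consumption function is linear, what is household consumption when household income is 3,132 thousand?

MPC = (6013.45 − 4299.65)/(9719 − 6603) = 1713.8/3116 = 0.55
a = 4299.65 − 0.55(6603) = 4299.65 − 3631.65 = 668
C = 668 + 0.55(3132) = 668 + 1722.6 = 2390.6

C = 2390.6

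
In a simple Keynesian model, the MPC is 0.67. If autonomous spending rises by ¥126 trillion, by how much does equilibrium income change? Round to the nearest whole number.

ΔY ≈ 382

The multiplier is 1/(1 − MPC) = 1/0.33.
ΔY = 126/0.33 = 381.82 ≈ 382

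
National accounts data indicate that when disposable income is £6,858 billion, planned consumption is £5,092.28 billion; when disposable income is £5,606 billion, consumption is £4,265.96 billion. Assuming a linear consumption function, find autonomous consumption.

a = 566

MPC = ΔC/ΔY = (5092.28 − 4265.96)/(6858 − 5606) = 826.32/1252 = 0.66
a = C − MPC·Y = 4265.96 − 0.66(5606) = 4265.96 − 3699.96 = 566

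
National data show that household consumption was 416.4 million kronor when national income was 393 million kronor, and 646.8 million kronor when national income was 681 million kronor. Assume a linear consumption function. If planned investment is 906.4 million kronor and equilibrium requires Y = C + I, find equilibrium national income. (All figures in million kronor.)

Y = 5042

MPC = (646.8 − 416.4)/(681 − 393) = 230.4/288 = 0.8
a = 416.4 − 0.8(393) = 102
Equilibrium: Y = 102 + 0.8Y + 906.4
0.2Y = 1008.4, so Y = 1008.4/0.2 = 5042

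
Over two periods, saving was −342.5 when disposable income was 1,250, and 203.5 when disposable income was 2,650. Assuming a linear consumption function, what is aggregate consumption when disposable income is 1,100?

C = 1501

MPS = ΔS/ΔY = (203.5 − (-342.5))/(2650 − 1250) = 546/1400 = 0.39
MPC = 1 − MPS = 0.61
Autonomous saving = -342.5 − 0.39(1250) = -830, so a = 830
C = 830 + 0.61(1100) = 830 + 671 = 1501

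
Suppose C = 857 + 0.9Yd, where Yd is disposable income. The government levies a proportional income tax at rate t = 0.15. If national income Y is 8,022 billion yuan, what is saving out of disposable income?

S = -175.13

Yd = (1 − 0.15)(8022) = 0.85(8022) = 6818.7
C = 857 + 0.9(6818.7) = 857 + 6136.83 = 6993.83
S = Yd − C = 6818.7 − 6993.83 = -175.13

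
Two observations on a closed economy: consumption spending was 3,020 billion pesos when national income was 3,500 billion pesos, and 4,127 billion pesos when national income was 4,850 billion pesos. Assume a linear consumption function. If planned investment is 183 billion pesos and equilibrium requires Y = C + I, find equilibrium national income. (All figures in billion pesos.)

MPC = (4127 − 3020)/(4850 − 3500) = 1107/1350 = 0.82
a = 3020 − 0.82(3500) = 150
Equilibrium: Y = 150 + 0.82Y + 183
0.18Y = 333, so Y = 333/0.18 = 1850

Y = 1850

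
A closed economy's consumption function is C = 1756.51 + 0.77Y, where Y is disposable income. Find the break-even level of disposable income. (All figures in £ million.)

Y = 7637

At break-even, C = Y: 1756.51 + 0.77Y = Y
0.23Y = 1756.51, so Y = 1756.51/0.23 = 7637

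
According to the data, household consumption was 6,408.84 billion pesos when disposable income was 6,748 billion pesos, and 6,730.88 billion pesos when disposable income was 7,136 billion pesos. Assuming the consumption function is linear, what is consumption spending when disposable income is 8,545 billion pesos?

C = 7900.35

MPC = (6730.88 − 6408.84)/(7136 − 6748) = 322.04/388 = 0.83
a = 6408.84 − 0.83(6748) = 6408.84 − 5600.84 = 808
C = 808 + 0.83(8545) = 808 + 7092.35 = 7900.35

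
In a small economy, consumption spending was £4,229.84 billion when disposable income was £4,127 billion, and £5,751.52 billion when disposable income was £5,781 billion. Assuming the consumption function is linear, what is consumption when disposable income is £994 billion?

C = 1347.48

MPC = (5751.52 − 4229.84)/(5781 − 4127) = 1521.68/1654 = 0.92
a = 4229.84 − 0.92(4127) = 4229.84 − 3796.84 = 433
C = 433 + 0.92(994) = 433 + 914.48 = 1347.48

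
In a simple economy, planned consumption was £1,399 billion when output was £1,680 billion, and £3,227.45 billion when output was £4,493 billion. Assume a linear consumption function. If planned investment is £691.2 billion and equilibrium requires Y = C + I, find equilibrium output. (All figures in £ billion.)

MPC = (3227.45 − 1399)/(4493 − 1680) = 1828.45/2813 = 0.65
a = 1399 − 0.65(1680) = 307
Equilibrium: Y = 307 + 0.65Y + 691.2
0.35Y = 998.2, so Y = 998.2/0.35 = 2852

Y = 2852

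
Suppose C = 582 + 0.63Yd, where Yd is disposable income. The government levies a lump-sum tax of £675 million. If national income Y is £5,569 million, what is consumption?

Yd = Y − T = 5569 − 675 = 4894
C = 582 + 0.63(4894) = 582 + 3083.22 = 3665.22

C = 3665.22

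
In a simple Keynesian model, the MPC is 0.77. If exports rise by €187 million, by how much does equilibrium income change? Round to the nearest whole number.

The multiplier is 1/(1 − MPC) = 1/0.23.
ΔY = 187/0.23 = 813.04 ≈ 813

ΔY ≈ 813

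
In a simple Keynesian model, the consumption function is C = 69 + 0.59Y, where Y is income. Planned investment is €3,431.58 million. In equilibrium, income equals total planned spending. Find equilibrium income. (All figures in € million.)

Y = C + I = 69 + 0.59Y + 3431.58
Y − 0.59Y = 3500.58
0.41Y = 3500.58, so Y = 3500.58/0.41 = 8538

Y = 8538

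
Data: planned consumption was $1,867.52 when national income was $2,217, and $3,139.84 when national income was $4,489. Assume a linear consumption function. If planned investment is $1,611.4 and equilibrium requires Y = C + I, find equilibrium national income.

MPC = (3139.84 − 1867.52)/(4489 − 2217) = 1272.32/2272 = 0.56
a = 1867.52 − 0.56(2217) = 626
Equilibrium: Y = 626 + 0.56Y + 1611.4
0.44Y = 2237.4, so Y = 2237.4/0.44 = 5085

Y = 5085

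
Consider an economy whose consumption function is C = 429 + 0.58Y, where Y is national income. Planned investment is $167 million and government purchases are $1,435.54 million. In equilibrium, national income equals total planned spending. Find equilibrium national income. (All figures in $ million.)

Y = 4837

Y = C + I + G = 429 + 0.58Y + 167 + 1435.54
Y − 0.58Y = 2031.54
0.42Y = 2031.54, so Y = 2031.54/0.42 = 4837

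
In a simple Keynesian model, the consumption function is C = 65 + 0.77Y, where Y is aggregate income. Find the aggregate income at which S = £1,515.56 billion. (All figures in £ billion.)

Y = 6872

S = Y − C = -65 + 0.23Y
-65 + 0.23Y = 1515.56, so 0.23Y = 1580.56 and Y = 6872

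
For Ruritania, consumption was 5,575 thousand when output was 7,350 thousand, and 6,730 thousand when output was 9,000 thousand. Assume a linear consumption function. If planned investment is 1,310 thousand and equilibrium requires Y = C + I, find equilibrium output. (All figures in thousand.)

Y = 5800

MPC = (6730 − 5575)/(9000 − 7350) = 1155/1650 = 0.7
a = 5575 − 0.7(7350) = 430
Equilibrium: Y = 430 + 0.7Y + 1310
0.3Y = 1740, so Y = 1740/0.3 = 5800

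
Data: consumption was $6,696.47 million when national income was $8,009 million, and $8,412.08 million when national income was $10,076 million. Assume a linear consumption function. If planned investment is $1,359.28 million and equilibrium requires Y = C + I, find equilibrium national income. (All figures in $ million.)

Y = 8284

MPC = (8412.08 − 6696.47)/(10076 − 8009) = 1715.61/2067 = 0.83
a = 6696.47 − 0.83(8009) = 49
Equilibrium: Y = 49 + 0.83Y + 1359.28
0.17Y = 1408.28, so Y = 1408.28/0.17 = 8284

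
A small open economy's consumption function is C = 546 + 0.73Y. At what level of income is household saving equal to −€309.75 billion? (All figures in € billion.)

S = Y − C = -546 + 0.27Y
-546 + 0.27Y = -309.75, so 0.27Y = 236.25 and Y = 875

Y = 875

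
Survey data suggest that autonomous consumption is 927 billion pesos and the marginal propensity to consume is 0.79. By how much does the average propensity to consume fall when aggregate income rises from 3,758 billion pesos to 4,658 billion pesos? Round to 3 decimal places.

At Y = 3758: C = 927 + 0.79(3758) = 3895.82, APC = 3895.82/3758 = 1.0367
At Y = 4658: C = 4606.82, APC = 4606.82/4658 = 0.9890
Fall in APC = 1.0367 − 0.9890 = 0.0477 ≈ 0.048

ΔAPC = 0.048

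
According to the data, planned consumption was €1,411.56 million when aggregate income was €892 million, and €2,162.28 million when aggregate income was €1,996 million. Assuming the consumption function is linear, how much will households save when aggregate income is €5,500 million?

MPC = (2162.28 − 1411.56)/(1996 − 892) = 750.72/1104 = 0.68
a = 1411.56 − 0.68(892) = 1411.56 − 606.56 = 805
C = 805 + 0.68(5500) = 4545
S = 5500 − 4545 = 955

S = 955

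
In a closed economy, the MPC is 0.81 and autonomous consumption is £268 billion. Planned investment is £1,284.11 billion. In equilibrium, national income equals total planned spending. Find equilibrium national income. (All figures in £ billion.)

Y = 8169

Y = C + I = 268 + 0.81Y + 1284.11
Y − 0.81Y = 1552.11
0.19Y = 1552.11, so Y = 1552.11/0.19 = 8169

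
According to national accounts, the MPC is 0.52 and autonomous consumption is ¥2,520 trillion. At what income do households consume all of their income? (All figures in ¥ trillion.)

Y = 5250

At break-even, C = Y: 2520 + 0.52Y = Y
0.48Y = 2520, so Y = 2520/0.48 = 5250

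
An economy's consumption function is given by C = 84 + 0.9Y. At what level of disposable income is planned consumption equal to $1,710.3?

Y = 1807

84 + 0.9Y = 1710.3
0.9Y = 1626.3, so Y = 1626.3/0.9 = 1807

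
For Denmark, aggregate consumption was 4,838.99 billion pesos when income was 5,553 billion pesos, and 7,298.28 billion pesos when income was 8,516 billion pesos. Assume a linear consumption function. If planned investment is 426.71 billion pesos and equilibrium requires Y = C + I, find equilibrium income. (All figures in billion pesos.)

MPC = (7298.28 − 4838.99)/(8516 − 5553) = 2459.29/2963 = 0.83
a = 4838.99 − 0.83(5553) = 230
Equilibrium: Y = 230 + 0.83Y + 426.71
0.17Y = 656.71, so Y = 656.71/0.17 = 3863

Y = 3863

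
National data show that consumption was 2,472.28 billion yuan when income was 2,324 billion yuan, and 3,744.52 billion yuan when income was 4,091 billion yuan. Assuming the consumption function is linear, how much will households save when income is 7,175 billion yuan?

MPC = (3744.52 − 2472.28)/(4091 − 2324) = 1272.24/1767 = 0.72
a = 2472.28 − 0.72(2324) = 2472.28 − 1673.28 = 799
C = 799 + 0.72(7175) = 5965
S = 7175 − 5965 = 1210

S = 1210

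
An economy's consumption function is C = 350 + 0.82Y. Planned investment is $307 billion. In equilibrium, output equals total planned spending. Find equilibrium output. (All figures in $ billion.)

Y = 3650

Y = C + I = 350 + 0.82Y + 307
Y − 0.82Y = 657
0.18Y = 657, so Y = 657/0.18 = 3650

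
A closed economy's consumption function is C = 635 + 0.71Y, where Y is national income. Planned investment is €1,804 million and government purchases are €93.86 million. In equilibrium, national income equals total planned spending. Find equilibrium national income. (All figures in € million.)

Y = 8734

Y = C + I + G = 635 + 0.71Y + 1804 + 93.86
Y − 0.71Y = 2532.86
0.29Y = 2532.86, so Y = 2532.86/0.29 = 8734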